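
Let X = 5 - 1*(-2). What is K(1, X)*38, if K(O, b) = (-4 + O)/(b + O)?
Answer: -57/4 ≈ -14.250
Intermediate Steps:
X = 7 (X = 5 + 2 = 7)
K(O, b) = (-4 + O)/(O + b)
K(1, X)*38 = ((-4 + 1)/(1 + 7))*38 = (-3/8)*38 = ((1/8)*(-3))*38 = -3/8*38 = -57/4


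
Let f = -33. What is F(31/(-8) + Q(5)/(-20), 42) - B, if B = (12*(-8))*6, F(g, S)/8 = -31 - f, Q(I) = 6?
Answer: 592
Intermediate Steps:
F(g, S) = 16 (F(g, S) = 8*(-31 - 1*(-33)) = 8*(-31 + 33) = 8*2 = 16)
B = -576 (B = -96*6 = -576)
F(31/(-8) + Q(5)/(-20), 42) - B = 16 - 1*(-576) = 16 + 576 = 592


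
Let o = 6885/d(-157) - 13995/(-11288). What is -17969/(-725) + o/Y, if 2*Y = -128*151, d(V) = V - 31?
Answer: 92142467661101/3717147430400 ≈ 24.788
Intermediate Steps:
d(V) = -31 + V
o = -18771705/530536 (o = 6885/(-31 - 157) - 13995/(-11288) = 6885/(-188) - 13995*(-1/11288) = 6885*(-1/188) + 13995/11288 = -6885/188 + 13995/11288 = -18771705/530536 ≈ -35.383)
Y = -9664 (Y = (-128*151)/2 = (½)*(-19328) = -9664)
-17969/(-725) + o/Y = -17969/(-725) - 18771705/530536/(-9664) = -17969*(-1/725) - 18771705/530536*(-1/9664) = 17969/725 + 18771705/5127099904 = 92142467661101/3717147430400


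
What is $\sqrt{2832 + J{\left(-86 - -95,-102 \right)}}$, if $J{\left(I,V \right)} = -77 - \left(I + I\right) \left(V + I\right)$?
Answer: $\sqrt{4429} \approx 66.551$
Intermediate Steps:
$J{\left(I,V \right)} = -77 - 2 I \left(I + V\right)$
$\sqrt{2832 + J{\left(-86 - -95,-102 \right)}} = \sqrt{2832 - \left(77 + 2 \left(-86 - -95\right)^{2} + 2 \left(-86 - -95\right) \left(-102\right)\right)} = \sqrt{2832 - \left(77 + 2 \left(-86 + 95\right)^{2} + 2 \left(-86 + 95\right) \left(-102\right)\right)} = \sqrt{2832 - \left(77 - 1836 + 162\right)} = \sqrt{2832 - -1597} = \sqrt{2832 + 1597} = \sqrt{4429}$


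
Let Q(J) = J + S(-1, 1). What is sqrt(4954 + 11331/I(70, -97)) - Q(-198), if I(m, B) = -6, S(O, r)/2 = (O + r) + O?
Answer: 200 + sqrt(12262)/2 ≈ 255.37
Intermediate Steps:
S(O, r) = 2*r + 4*O (S(O, r) = 2*((O + r) + O) = 2*(r + 2*O) = 2*r + 4*O)
Q(J) = -2 + J (Q(J) = J + (2*1 + 4*(-1)) = J + (2 - 4) = J - 2 = -2 + J)
sqrt(4954 + 11331/I(70, -97)) - Q(-198) = sqrt(4954 + 11331/(-6)) - (-2 - 198) = sqrt(4954 + 11331*(-1/6)) - 1*(-200) = sqrt(4954 - 3777/2) + 200 = sqrt(6131/2) + 200 = sqrt(12262)/2 + 200 = 200 + sqrt(12262)/2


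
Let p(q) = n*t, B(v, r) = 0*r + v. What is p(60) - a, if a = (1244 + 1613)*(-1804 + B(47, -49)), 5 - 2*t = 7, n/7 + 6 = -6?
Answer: 5019833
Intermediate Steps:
n = -84 (n = -42 + 7*(-6) = -42 - 42 = -84)
t = -1 (t = 5/2 - 1/2*7 = 5/2 - 7/2 = -1)
B(v, r) = v (B(v, r) = 0 + v = v)
p(q) = 84 (p(q) = -84*(-1) = 84)
a = -5019749 (a = (1244 + 1613)*(-1804 + 47) = 2857*(-1757) = -5019749)
p(60) - a = 84 - 1*(-5019749) = 84 + 5019749 = 5019833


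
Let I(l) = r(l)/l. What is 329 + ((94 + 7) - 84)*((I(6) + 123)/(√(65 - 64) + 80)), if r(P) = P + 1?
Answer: 172559/486 ≈ 355.06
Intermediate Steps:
r(P) = 1 + P
I(l) = (1 + l)/l
329 + ((94 + 7) - 84)*((I(6) + 123)/(√(65 - 64) + 80)) = 329 + ((94 + 7) - 84)*(((1 + 6)/6 + 123)/(√(65 - 64) + 80)) = 329 + (101 - 84)*(((⅙)*7 + 123)/(√1 + 80)) = 329 + 17*((7/6 + 123)/(1 + 80)) = 329 + 17*((745/6)/81) = 329 + 17*((745/6)*(1/81)) = 329 + 17*(745/486) = 329 + 12665/486 = 172559/486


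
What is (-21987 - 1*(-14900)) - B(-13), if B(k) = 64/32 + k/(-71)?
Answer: -503332/71 ≈ -7089.2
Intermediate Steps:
B(k) = 2 - k/71 (B(k) = 64*(1/32) + k*(-1/71) = 2 - k/71)
(-21987 - 1*(-14900)) - B(-13) = (-21987 - 1*(-14900)) - (2 - 1/71*(-13)) = (-21987 + 14900) - (2 + 13/71) = -7087 - 1*155/71 = -7087 - 155/71 = -503332/71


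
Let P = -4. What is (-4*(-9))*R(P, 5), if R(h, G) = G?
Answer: 180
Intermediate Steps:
(-4*(-9))*R(P, 5) = -4*(-9)*5 = 36*5 = 180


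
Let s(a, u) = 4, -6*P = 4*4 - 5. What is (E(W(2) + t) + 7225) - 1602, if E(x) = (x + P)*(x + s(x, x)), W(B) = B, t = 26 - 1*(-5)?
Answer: 40657/6 ≈ 6776.2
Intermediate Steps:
P = -11/6 (P = -(4*4 - 5)/6 = -(16 - 5)/6 = -1/6*11 = -11/6 ≈ -1.8333)
t = 31 (t = 26 + 5 = 31)
E(x) = (4 + x)*(-11/6 + x) (E(x) = (x - 11/6)*(x + 4) = (-11/6 + x)*(4 + x) = (4 + x)*(-11/6 + x))
(E(W(2) + t) + 7225) - 1602 = ((-22/3 + (2 + 31)**2 + 13*(2 + 31)/6) + 7225) - 1602 = ((-22/3 + 33**2 + (13/6)*33) + 7225) - 1602 = ((-22/3 + 1089 + 143/2) + 7225) - 1602 = (6919/6 + 7225) - 1602 = 50269/6 - 1602 = 40657/6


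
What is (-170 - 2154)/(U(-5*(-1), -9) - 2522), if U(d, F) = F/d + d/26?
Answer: 43160/46867 ≈ 0.92090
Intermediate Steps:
U(d, F) = d/26 + F/d (U(d, F) = F/d + d*(1/26) = F/d + d/26 = d/26 + F/d)
(-170 - 2154)/(U(-5*(-1), -9) - 2522) = (-170 - 2154)/(((-5*(-1))/26 - 9/((-5*(-1)))) - 2522) = -2324/(((1/26)*5 - 9/5) - 2522) = -2324/((5/26 - 9*⅕) - 2522) = -2324/((5/26 - 9/5) - 2522) = -2324/(-209/130 - 2522) = -2324/(-328069/130) = -2324*(-130/328069) = 43160/46867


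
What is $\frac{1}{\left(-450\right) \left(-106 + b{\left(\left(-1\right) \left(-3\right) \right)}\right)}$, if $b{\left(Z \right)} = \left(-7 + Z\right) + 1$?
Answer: $\frac{1}{49050} \approx 2.0387 \cdot 10^{-5}$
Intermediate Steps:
$b{\left(Z \right)} = -6 + Z$
$\frac{1}{\left(-450\right) \left(-106 + b{\left(\left(-1\right) \left(-3\right) \right)}\right)} = \frac{1}{\left(-450\right) \left(-106 - 3\right)} = \frac{1}{\left(-450\right) \left(-109\right)} = \frac{1}{49050}$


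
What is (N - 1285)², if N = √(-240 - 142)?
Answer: (1285 - I*√382)² ≈ 1.6508e+6 - 50230.0*I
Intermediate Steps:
N = I*√382 (N = √(-382) = I*√382 ≈ 19.545*I)
(N - 1285)² = (I*√382 - 1285)² = (-1285 + I*√382)²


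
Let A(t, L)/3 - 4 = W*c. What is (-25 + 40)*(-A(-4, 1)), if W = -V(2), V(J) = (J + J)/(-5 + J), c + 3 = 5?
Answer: -300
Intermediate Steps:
c = 2 (c = -3 + 5 = 2)
V(J) = 2*J/(-5 + J) (V(J) = (2*J)/(-5 + J) = 2*J/(-5 + J))
W = 4/3 (W = -2*2/(-5 + 2) = -2*2/(-3) = -2*2*(-1)/3 = -1*(-4/3) = 4/3 ≈ 1.3333)
A(t, L) = 20 (A(t, L) = 12 + 3*((4/3)*2) = 12 + 3*(8/3) = 12 + 8 = 20)
(-25 + 40)*(-A(-4, 1)) = (-25 + 40)*(-1*20) = 15*(-20) = -300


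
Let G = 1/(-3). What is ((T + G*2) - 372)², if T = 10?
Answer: 1183744/9 ≈ 1.3153e+5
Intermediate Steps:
G = -⅓ ≈ -0.33333
((T + G*2) - 372)² = ((10 - ⅓*2) - 372)² = ((10 - ⅔) - 372)² = (28/3 - 372)² = (-1088/3)² = 1183744/9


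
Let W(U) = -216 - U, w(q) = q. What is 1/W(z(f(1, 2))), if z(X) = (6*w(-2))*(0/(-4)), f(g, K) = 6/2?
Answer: -1/216 ≈ -0.0046296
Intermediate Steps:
f(g, K) = 3 (f(g, K) = 6*(1/2) = 3)
z(X) = 0 (z(X) = (6*(-2))*(0/(-4)) = -0*(-1)/4 = -12*0 = 0)
1/W(z(f(1, 2))) = 1/(-216 - 1*0) = 1/(-216 + 0) = 1/(-216) = -1/216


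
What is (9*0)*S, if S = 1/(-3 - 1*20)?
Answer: 0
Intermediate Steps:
S = -1/23 (S = 1/(-3 - 20) = 1/(-23) = -1/23 ≈ -0.043478)
(9*0)*S = (9*0)*(-1/23) = 0*(-1/23) = 0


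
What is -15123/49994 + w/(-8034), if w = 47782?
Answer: -1255155745/200825898 ≈ -6.2500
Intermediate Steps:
-15123/49994 + w/(-8034) = -15123/49994 + 47782/(-8034) = -15123*1/49994 + 47782*(-1/8034) = -15123/49994 - 23891/4017 = -1255155745/200825898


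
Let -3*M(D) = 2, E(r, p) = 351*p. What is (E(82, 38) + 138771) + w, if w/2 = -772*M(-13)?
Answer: 459415/3 ≈ 1.5314e+5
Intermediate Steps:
M(D) = -⅔ (M(D) = -⅓*2 = -⅔)
w = 3088/3 (w = 2*(-772*(-⅔)) = 2*(1544/3) = 3088/3 ≈ 1029.3)
(E(82, 38) + 138771) + w = (351*38 + 138771) + 3088/3 = (13338 + 138771) + 3088/3 = 152109 + 3088/3 = 459415/3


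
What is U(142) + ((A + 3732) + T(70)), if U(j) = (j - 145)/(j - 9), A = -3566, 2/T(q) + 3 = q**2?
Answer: 108101541/651301 ≈ 165.98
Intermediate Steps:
T(q) = 2/(-3 + q**2)
U(j) = (-145 + j)/(-9 + j)
U(142) + ((A + 3732) + T(70)) = (-145 + 142)/(-9 + 142) + ((-3566 + 3732) + 2/(-3 + 70**2)) = -3/133 + (166 + 2/(-3 + 4900)) = (1/133)*(-3) + (166 + 2/4897) = -3/133 + (166 + 2*(1/4897)) = -3/133 + (166 + 2/4897) = -3/133 + 812904/4897 = 108101541/651301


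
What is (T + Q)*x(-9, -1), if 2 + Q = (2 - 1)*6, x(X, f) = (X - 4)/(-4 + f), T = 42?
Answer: 598/5 ≈ 119.60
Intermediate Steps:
x(X, f) = (-4 + X)/(-4 + f)
Q = 4 (Q = -2 + (2 - 1)*6 = -2 + 1*6 = -2 + 6 = 4)
(T + Q)*x(-9, -1) = (42 + 4)*((-4 - 9)/(-4 - 1)) = 46*(-13/(-5)) = 46*(-1/5*(-13)) = 46*(13/5) = 598/5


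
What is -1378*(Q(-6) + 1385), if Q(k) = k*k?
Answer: -1958138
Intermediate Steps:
Q(k) = k²
-1378*(Q(-6) + 1385) = -1378*((-6)² + 1385) = -1378*(36 + 1385) = -1378*1421 = -1958138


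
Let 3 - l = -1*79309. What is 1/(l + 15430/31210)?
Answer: 3121/247534295 ≈ 1.2608e-5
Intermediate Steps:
l = 79312 (l = 3 - (-1)*79309 = 3 - 1*(-79309) = 3 + 79309 = 79312)
1/(l + 15430/31210) = 1/(79312 + 15430/31210) = 1/(79312 + 15430*(1/31210)) = 1/(79312 + 1543/3121) = 1/(247534295/3121) = 3121/247534295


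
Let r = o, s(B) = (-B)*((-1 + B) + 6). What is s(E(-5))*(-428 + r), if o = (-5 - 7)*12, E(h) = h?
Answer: 0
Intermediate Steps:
o = -144 (o = -12*12 = -144)
s(B) = -B*(5 + B) (s(B) = (-B)*(5 + B) = -B*(5 + B))
r = -144
s(E(-5))*(-428 + r) = (-1*(-5)*(5 - 5))*(-428 - 144) = -1*(-5)*0*(-572) = 0*(-572) = 0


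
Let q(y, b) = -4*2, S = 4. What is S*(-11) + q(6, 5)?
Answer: -52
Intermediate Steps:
q(y, b) = -8
S*(-11) + q(6, 5) = 4*(-11) - 8 = -44 - 8 = -52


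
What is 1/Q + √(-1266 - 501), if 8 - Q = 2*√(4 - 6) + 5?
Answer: (I - 3*√1767 + 2*I*√3534)/(2*√2 + 3*I) ≈ 0.17647 + 42.202*I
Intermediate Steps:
Q = 3 - 2*I*√2 (Q = 8 - (2*√(4 - 6) + 5) = 8 - (2*√(-2) + 5) = 8 - (2*(I*√2) + 5) = 8 - (2*I*√2 + 5) = 8 - (5 + 2*I*√2) = 8 + (-5 - 2*I*√2) = 3 - 2*I*√2 ≈ 3.0 - 2.8284*I)
1/Q + √(-1266 - 501) = 1/(3 - 2*I*√2) + √(-1266 - 501) = 1/(3 - 2*I*√2) + √(-1767) = 1/(3 - 2*I*√2) + I*√1767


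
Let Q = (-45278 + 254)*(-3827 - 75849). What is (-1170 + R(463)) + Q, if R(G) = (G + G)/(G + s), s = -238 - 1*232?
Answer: 25111316452/7 ≈ 3.5873e+9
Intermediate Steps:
s = -470 (s = -238 - 232 = -470)
R(G) = 2*G/(-470 + G) (R(G) = (G + G)/(G - 470) = (2*G)/(-470 + G) = 2*G/(-470 + G))
Q = 3587332224 (Q = -45024*(-79676) = 3587332224)
(-1170 + R(463)) + Q = (-1170 + 2*463/(-470 + 463)) + 3587332224 = (-1170 + 2*463/(-7)) + 3587332224 = (-1170 + 2*463*(-⅐)) + 3587332224 = (-1170 - 926/7) + 3587332224 = -9116/7 + 3587332224 = 25111316452/7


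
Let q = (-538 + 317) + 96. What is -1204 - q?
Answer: -1079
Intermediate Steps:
q = -125 (q = -221 + 96 = -125)
-1204 - q = -1204 - 1*(-125) = -1204 + 125 = -1079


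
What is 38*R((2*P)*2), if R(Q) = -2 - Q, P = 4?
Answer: -684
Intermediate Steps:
38*R((2*P)*2) = 38*(-2 - 2*4*2) = 38*(-2 - 8*2) = 38*(-2 - 1*16) = 38*(-2 - 16) = 38*(-18) = -684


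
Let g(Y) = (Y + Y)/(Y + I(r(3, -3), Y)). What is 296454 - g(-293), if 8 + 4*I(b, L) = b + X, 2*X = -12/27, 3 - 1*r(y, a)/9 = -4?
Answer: 2980823874/10055 ≈ 2.9645e+5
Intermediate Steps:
r(y, a) = 63 (r(y, a) = 27 - 9*(-4) = 27 + 36 = 63)
X = -2/9 (X = (-12/27)/2 = (-12*1/27)/2 = (½)*(-4/9) = -2/9 ≈ -0.22222)
I(b, L) = -37/18 + b/4 (I(b, L) = -2 + (b - 2/9)/4 = -2 + (-2/9 + b)/4 = -2 + (-1/18 + b/4) = -37/18 + b/4)
g(Y) = 2*Y/(493/36 + Y) (g(Y) = (Y + Y)/(Y + (-37/18 + (¼)*63)) = (2*Y)/(Y + (-37/18 + 63/4)) = (2*Y)/(Y + 493/36) = (2*Y)/(493/36 + Y) = 2*Y/(493/36 + Y))
296454 - g(-293) = 296454 - 72*(-293)/(493 + 36*(-293)) = 296454 - 72*(-293)/(493 - 10548) = 296454 - 72*(-293)/(-10055) = 296454 - 72*(-293)*(-1)/10055 = 296454 - 1*21096/10055 = 296454 - 21096/10055 = 2980823874/10055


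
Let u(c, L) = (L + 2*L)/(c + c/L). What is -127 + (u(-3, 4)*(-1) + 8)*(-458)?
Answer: -26283/5 ≈ -5256.6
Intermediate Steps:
u(c, L) = 3*L/(c + c/L) (u(c, L) = (3*L)/(c + c/L) = 3*L/(c + c/L))
-127 + (u(-3, 4)*(-1) + 8)*(-458) = -127 + ((3*4²/(-3*(1 + 4)))*(-1) + 8)*(-458) = -127 + ((3*16*(-⅓)/5)*(-1) + 8)*(-458) = -127 + ((3*16*(-⅓)*(⅕))*(-1) + 8)*(-458) = -127 + (-16/5*(-1) + 8)*(-458) = -127 + (16/5 + 8)*(-458) = -127 + (56/5)*(-458) = -127 - 25648/5 = -26283/5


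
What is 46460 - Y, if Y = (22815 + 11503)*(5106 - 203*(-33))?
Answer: -405077530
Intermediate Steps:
Y = 405123990 (Y = 34318*(5106 + 6699) = 34318*11805 = 405123990)
46460 - Y = 46460 - 1*405123990 = 46460 - 405123990 = -405077530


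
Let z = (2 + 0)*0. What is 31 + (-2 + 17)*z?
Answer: 31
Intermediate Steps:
z = 0 (z = 2*0 = 0)
31 + (-2 + 17)*z = 31 + (-2 + 17)*0 = 31 + 15*0 = 31 + 0 = 31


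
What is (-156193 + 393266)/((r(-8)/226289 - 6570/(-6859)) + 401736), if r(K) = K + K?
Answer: 367964855973323/623542460820722 ≈ 0.59012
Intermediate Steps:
r(K) = 2*K
(-156193 + 393266)/((r(-8)/226289 - 6570/(-6859)) + 401736) = (-156193 + 393266)/(((2*(-8))/226289 - 6570/(-6859)) + 401736) = 237073/((-16*1/226289 - 6570*(-1/6859)) + 401736) = 237073/((-16/226289 + 6570/6859) + 401736) = 237073/(1486608986/1552116251 + 401736) = 237073/(623542460820722/1552116251) = 237073*(1552116251/623542460820722) = 367964855973323/623542460820722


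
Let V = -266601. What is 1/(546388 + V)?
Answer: 1/279787 ≈ 3.5741e-6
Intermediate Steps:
1/(546388 + V) = 1/(546388 - 266601) = 1/279787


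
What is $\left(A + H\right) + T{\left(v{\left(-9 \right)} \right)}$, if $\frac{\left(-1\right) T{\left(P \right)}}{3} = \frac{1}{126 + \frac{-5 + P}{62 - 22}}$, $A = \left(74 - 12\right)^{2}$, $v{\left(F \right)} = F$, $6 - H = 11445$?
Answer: $- \frac{19086295}{2513} \approx -7595.0$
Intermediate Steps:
$H = -11439$ ($H = 6 - 11445 = -11439$)
$A = 3844$ ($A = 62^{2} = 3844$)
$T{\left(P \right)} = - \frac{3}{\frac{1007}{8} + \frac{P}{40}}$ ($T{\left(P \right)} = - \frac{3}{126 + \frac{-5 + P}{62 - 22}} = - \frac{3}{126 + \frac{-5 + P}{40}} = - \frac{3}{126 + \left(-5 + P\right) \frac{1}{40}} = - \frac{3}{126 + \left(- \frac{1}{8} + \frac{P}{40}\right)} = - \frac{3}{\frac{1007}{8} + \frac{P}{40}}$)
$\left(A + H\right) + T{\left(v{\left(-9 \right)} \right)} = \left(3844 - 11439\right) - \frac{120}{5035 - 9} = -7595 - \frac{120}{5026} = -7595 - \frac{60}{2513} = - \frac{19086295}{2513}$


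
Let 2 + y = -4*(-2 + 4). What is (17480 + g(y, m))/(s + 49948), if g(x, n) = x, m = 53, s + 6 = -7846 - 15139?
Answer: 17470/26957 ≈ 0.64807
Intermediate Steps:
y = -10 (y = -2 - 4*(-2 + 4) = -2 - 4*2 = -2 - 8 = -10)
s = -22991 (s = -6 + (-7846 - 15139) = -6 - 22985 = -22991)
(17480 + g(y, m))/(s + 49948) = (17480 - 10)/(-22991 + 49948) = 17470/26957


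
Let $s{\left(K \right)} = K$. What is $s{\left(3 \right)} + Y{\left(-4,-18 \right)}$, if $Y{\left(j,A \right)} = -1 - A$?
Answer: $20$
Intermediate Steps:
$s{\left(3 \right)} + Y{\left(-4,-18 \right)} = 3 - -17 = 3 + \left(-1 + 18\right) = 3 + 17 = 20$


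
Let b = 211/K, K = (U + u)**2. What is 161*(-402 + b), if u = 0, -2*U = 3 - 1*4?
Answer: 71162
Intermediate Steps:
U = 1/2 (U = -(3 - 1*4)/2 = -(3 - 4)/2 = -1/2*(-1) = 1/2 ≈ 0.50000)
K = 1/4 (K = (1/2 + 0)**2 = (1/2)**2 = 1/4 ≈ 0.25000)
b = 844 (b = 211/(1/4) = 211*4 = 844)
161*(-402 + b) = 161*(-402 + 844) = 161*442 = 71162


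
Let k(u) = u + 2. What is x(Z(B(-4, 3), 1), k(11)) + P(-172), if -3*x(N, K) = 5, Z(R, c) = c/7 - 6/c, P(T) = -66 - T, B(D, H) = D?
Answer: 313/3 ≈ 104.33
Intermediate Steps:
Z(R, c) = -6/c + c/7 (Z(R, c) = c*(⅐) - 6/c = c/7 - 6/c = -6/c + c/7)
k(u) = 2 + u
x(N, K) = -5/3 (x(N, K) = -⅓*5 = -5/3)
x(Z(B(-4, 3), 1), k(11)) + P(-172) = -5/3 + (-66 - 1*(-172)) = -5/3 + (-66 + 172) = -5/3 + 106 = 313/3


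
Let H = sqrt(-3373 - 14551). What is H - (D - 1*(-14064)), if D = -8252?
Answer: -5812 + 2*I*sqrt(4481) ≈ -5812.0 + 133.88*I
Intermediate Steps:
H = 2*I*sqrt(4481) (H = sqrt(-17924) = 2*I*sqrt(4481) ≈ 133.88*I)
H - (D - 1*(-14064)) = 2*I*sqrt(4481) - (-8252 - 1*(-14064)) = 2*I*sqrt(4481) - (-8252 + 14064) = 2*I*sqrt(4481) - 1*5812 = 2*I*sqrt(4481) - 5812 = -5812 + 2*I*sqrt(4481)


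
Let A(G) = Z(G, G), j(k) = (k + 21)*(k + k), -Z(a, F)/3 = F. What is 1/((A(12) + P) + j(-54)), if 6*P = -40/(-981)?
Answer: 2943/10382924 ≈ 0.00028345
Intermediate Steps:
Z(a, F) = -3*F
j(k) = 2*k*(21 + k) (j(k) = (21 + k)*(2*k) = 2*k*(21 + k))
A(G) = -3*G
P = 20/2943 (P = (-40/(-981))/6 = (-40*(-1/981))/6 = (1/6)*(40/981) = 20/2943 ≈ 0.0067958)
1/((A(12) + P) + j(-54)) = 1/((-3*12 + 20/2943) + 2*(-54)*(21 - 54)) = 1/((-36 + 20/2943) + 2*(-54)*(-33)) = 1/(-105928/2943 + 3564) = 1/(10382924/2943) = 2943/10382924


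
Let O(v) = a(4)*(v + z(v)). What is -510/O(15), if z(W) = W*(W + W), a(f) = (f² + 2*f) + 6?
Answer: -17/465 ≈ -0.036559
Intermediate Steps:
a(f) = 6 + f² + 2*f
z(W) = 2*W² (z(W) = W*(2*W) = 2*W²)
O(v) = 30*v + 60*v² (O(v) = (6 + 4² + 2*4)*(v + 2*v²) = (6 + 16 + 8)*(v + 2*v²) = 30*(v + 2*v²) = 30*v + 60*v²)
-510/O(15) = -510*1/(450*(1 + 2*15)) = -510*1/(450*(1 + 30)) = -510/(30*15*31) = -510/13950 = -510*1/13950 = -17/465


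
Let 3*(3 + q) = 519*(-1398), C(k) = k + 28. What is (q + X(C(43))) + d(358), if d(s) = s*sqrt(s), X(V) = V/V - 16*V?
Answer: -242992 + 358*sqrt(358) ≈ -2.3622e+5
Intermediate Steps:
C(k) = 28 + k
X(V) = 1 - 16*V
q = -241857 (q = -3 + (519*(-1398))/3 = -3 + (1/3)*(-725562) = -3 - 241854 = -241857)
d(s) = s**(3/2)
(q + X(C(43))) + d(358) = (-241857 + (1 - 16*(28 + 43))) + 358**(3/2) = (-241857 + (1 - 16*71)) + 358*sqrt(358) = (-241857 + (1 - 1136)) + 358*sqrt(358) = (-241857 - 1135) + 358*sqrt(358) = -242992 + 358*sqrt(358)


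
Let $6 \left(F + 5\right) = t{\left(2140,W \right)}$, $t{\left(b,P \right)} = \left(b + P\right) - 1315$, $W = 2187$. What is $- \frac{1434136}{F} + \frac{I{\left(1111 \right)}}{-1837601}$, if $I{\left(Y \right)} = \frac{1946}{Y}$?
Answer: $- \frac{2927895790701858}{1014662631367} \approx -2885.6$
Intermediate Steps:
$t{\left(b,P \right)} = -1315 + P + b$ ($t{\left(b,P \right)} = \left(P + b\right) - 1315 = -1315 + P + b$)
$F = 497$ ($F = -5 + \frac{-1315 + 2187 + 2140}{6} = -5 + \frac{1}{6} \cdot 3012 = -5 + 502 = 497$)
$- \frac{1434136}{F} + \frac{I{\left(1111 \right)}}{-1837601} = - \frac{1434136}{497} + \frac{1946 \cdot \frac{1}{1111}}{-1837601} = \left(-1434136\right) \frac{1}{497} + 1946 \cdot \frac{1}{1111} \left(- \frac{1}{1837601}\right) = - \frac{1434136}{497} + \frac{1946}{1111} \left(- \frac{1}{1837601}\right) = - \frac{1434136}{497} - \frac{1946}{2041574711} = - \frac{2927895790701858}{1014662631367}$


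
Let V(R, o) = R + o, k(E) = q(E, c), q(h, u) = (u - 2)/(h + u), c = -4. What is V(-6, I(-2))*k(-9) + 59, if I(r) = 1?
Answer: 737/13 ≈ 56.692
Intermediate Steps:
q(h, u) = (-2 + u)/(h + u)
k(E) = -6/(-4 + E) (k(E) = (-2 - 4)/(E - 4) = -6/(-4 + E))
V(-6, I(-2))*k(-9) + 59 = (-6 + 1)*(-6/(-4 - 9)) + 59 = -(-30)/(-13) + 59 = -(-30)*(-1)/13 + 59 = -5*6/13 + 59 = -30/13 + 59 = 737/13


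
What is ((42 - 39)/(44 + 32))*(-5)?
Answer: -15/76 ≈ -0.19737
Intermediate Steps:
((42 - 39)/(44 + 32))*(-5) = (3/76)*(-5) = -15/76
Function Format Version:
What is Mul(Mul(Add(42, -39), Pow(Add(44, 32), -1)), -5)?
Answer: Rational(-15, 76) ≈ -0.19737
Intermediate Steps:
Mul(Mul(Add(42, -39), Pow(Add(44, 32), -1)), -5) = Mul(Mul(3, Pow(76, -1)), -5) = Mul(Mul(3, Rational(1, 76)), -5) = Mul(Rational(3, 76), -5) = Rational(-15, 76)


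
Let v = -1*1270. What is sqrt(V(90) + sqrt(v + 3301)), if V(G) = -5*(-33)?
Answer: sqrt(165 + sqrt(2031)) ≈ 14.494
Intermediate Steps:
v = -1270
V(G) = 165
sqrt(V(90) + sqrt(v + 3301)) = sqrt(165 + sqrt(-1270 + 3301)) = sqrt(165 + sqrt(2031))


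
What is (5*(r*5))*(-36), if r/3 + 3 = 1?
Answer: 5400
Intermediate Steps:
r = -6 (r = -9 + 3*1 = -9 + 3 = -6)
(5*(r*5))*(-36) = (5*(-6*5))*(-36) = (5*(-30))*(-36) = -150*(-36) = 5400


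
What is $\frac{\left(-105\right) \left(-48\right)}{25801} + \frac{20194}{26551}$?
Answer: $\frac{654842434}{685042351} \approx 0.95592$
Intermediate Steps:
$\frac{\left(-105\right) \left(-48\right)}{25801} + \frac{20194}{26551} = 5040 \cdot \frac{1}{25801} + 20194 \cdot \frac{1}{26551} = \frac{5040}{25801} + \frac{20194}{26551} = \frac{654842434}{685042351}$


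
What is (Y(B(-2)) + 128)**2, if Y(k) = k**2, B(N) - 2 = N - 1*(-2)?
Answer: 17424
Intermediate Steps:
B(N) = 4 + N (B(N) = 2 + (N - 1*(-2)) = 2 + (N + 2) = 2 + (2 + N) = 4 + N)
(Y(B(-2)) + 128)**2 = ((4 - 2)**2 + 128)**2 = (2**2 + 128)**2 = (4 + 128)**2 = 132**2 = 17424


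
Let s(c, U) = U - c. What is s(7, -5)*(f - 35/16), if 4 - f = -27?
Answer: -1383/4 ≈ -345.75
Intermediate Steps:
f = 31 (f = 4 - 1*(-27) = 4 + 27 = 31)
s(7, -5)*(f - 35/16) = (-5 - 1*7)*(31 - 35/16) = (-5 - 7)*(31 - 35*1/16) = -12*(31 - 35/16) = -12*461/16 = -1383/4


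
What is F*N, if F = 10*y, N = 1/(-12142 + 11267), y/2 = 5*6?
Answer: -24/35 ≈ -0.68571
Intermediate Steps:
y = 60 (y = 2*(5*6) = 2*30 = 60)
N = -1/875 (N = 1/(-875) = -1/875 ≈ -0.0011429)
F = 600 (F = 10*60 = 600)
F*N = 600*(-1/875) = -24/35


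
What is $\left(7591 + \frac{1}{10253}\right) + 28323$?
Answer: $\frac{368226243}{10253} \approx 35914.0$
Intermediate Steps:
$\left(7591 + \frac{1}{10253}\right) + 28323 = \frac{77830524}{10253} + 28323 = \frac{368226243}{10253}$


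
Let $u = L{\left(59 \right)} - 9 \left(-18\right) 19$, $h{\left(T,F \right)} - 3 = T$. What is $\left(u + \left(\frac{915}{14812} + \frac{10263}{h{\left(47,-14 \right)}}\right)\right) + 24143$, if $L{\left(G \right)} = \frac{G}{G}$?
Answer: $\frac{10156337253}{370300} \approx 27427.0$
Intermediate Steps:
$h{\left(T,F \right)} = 3 + T$
$L{\left(G \right)} = 1$
$u = 3079$ ($u = 1 - 9 \left(-18\right) 19 = 1 - \left(-162\right) 19 = 1 - -3078 = 1 + 3078 = 3079$)
$\left(u + \left(\frac{915}{14812} + \frac{10263}{h{\left(47,-14 \right)}}\right)\right) + 24143 = \left(3079 + \left(\frac{915}{14812} + \frac{10263}{3 + 47}\right)\right) + 24143 = \left(3079 + \left(915 \cdot \frac{1}{14812} + \frac{10263}{50}\right)\right) + 24143 = \left(3079 + \left(\frac{915}{14812} + 10263 \cdot \frac{1}{50}\right)\right) + 24143 = \left(3079 + \left(\frac{915}{14812} + \frac{10263}{50}\right)\right) + 24143 = \left(3079 + \frac{76030653}{370300}\right) + 24143 = \frac{1216184353}{370300} + 24143 = \frac{10156337253}{370300}$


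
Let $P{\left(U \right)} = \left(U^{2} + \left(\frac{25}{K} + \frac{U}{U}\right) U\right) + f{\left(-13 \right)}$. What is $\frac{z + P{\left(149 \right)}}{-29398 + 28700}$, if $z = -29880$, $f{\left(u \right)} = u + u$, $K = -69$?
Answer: $\frac{525089}{48162} \approx 10.903$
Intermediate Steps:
$f{\left(u \right)} = 2 u$
$P{\left(U \right)} = -26 + U^{2} + \frac{44 U}{69}$ ($P{\left(U \right)} = \left(U^{2} + \left(\frac{25}{-69} + \frac{U}{U}\right) U\right) + 2 \left(-13\right) = \left(U^{2} + \left(25 \left(- \frac{1}{69}\right) + 1\right) U\right) - 26 = \left(U^{2} + \left(- \frac{25}{69} + 1\right) U\right) - 26 = \left(U^{2} + \frac{44 U}{69}\right) - 26 = -26 + U^{2} + \frac{44 U}{69}$)
$\frac{z + P{\left(149 \right)}}{-29398 + 28700} = \frac{-29880 + \left(-26 + 149^{2} + \frac{44}{69} \cdot 149\right)}{-29398 + 28700} = \frac{-29880 + \left(-26 + 22201 + \frac{6556}{69}\right)}{-698} = \left(-29880 + \frac{1536631}{69}\right) \left(- \frac{1}{698}\right) = \left(- \frac{525089}{69}\right) \left(- \frac{1}{698}\right) = \frac{525089}{48162}$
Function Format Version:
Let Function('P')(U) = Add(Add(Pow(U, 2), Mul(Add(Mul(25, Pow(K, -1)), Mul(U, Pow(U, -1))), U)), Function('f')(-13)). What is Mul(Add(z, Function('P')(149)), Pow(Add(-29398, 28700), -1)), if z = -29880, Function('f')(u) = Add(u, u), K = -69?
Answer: Rational(525089, 48162) ≈ 10.903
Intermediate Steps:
Function('f')(u) = Mul(2, u)
Function('P')(U) = Add(-26, Pow(U, 2), Mul(Rational(44, 69), U)) (Function('P')(U) = Add(Add(Pow(U, 2), Mul(Add(Mul(25, Pow(-69, -1)), Mul(U, Pow(U, -1))), U)), Mul(2, -13)) = Add(Add(Pow(U, 2), Mul(Add(Mul(25, Rational(-1, 69)), 1), U)), -26) = Add(Add(Pow(U, 2), Mul(Add(Rational(-25, 69), 1), U)), -26) = Add(Add(Pow(U, 2), Mul(Rational(44, 69), U)), -26) = Add(-26, Pow(U, 2), Mul(Rational(44, 69), U)))
Mul(Add(z, Function('P')(149)), Pow(Add(-29398, 28700), -1)) = Mul(Add(-29880, Add(-26, Pow(149, 2), Mul(Rational(44, 69), 149))), Pow(Add(-29398, 28700), -1)) = Mul(Add(-29880, Add(-26, 22201, Rational(6556, 69))), Pow(-698, -1)) = Mul(Add(-29880, Rational(1536631, 69)), Rational(-1, 698)) = Mul(Rational(-525089, 69), Rational(-1, 698)) = Rational(525089, 48162)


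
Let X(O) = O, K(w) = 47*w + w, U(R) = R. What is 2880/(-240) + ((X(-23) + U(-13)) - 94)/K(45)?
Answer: -2605/216 ≈ -12.060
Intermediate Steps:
K(w) = 48*w
2880/(-240) + ((X(-23) + U(-13)) - 94)/K(45) = 2880/(-240) + ((-23 - 13) - 94)/((48*45)) = 2880*(-1/240) + (-36 - 94)/2160 = -12 - 130*1/2160 = -12 - 13/216 = -2605/216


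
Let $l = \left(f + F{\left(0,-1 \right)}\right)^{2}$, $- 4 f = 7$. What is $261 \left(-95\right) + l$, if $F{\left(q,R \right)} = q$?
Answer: $- \frac{396671}{16} \approx -24792.0$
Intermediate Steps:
$f = - \frac{7}{4}$ ($f = \left(- \frac{1}{4}\right) 7 = - \frac{7}{4} \approx -1.75$)
$l = \frac{49}{16}$ ($l = \left(- \frac{7}{4} + 0\right)^{2} = \left(- \frac{7}{4}\right)^{2} = \frac{49}{16} \approx 3.0625$)
$261 \left(-95\right) + l = 261 \left(-95\right) + \frac{49}{16} = -24795 + \frac{49}{16} = - \frac{396671}{16}$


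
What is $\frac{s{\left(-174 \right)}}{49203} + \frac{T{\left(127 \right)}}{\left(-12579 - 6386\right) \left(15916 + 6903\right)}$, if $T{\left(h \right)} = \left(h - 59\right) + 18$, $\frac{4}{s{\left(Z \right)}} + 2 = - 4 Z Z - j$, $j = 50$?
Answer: $- \frac{128599393697}{644949891363992445} \approx -1.9939 \cdot 10^{-7}$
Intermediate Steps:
$s{\left(Z \right)} = \frac{4}{-52 - 4 Z^{2}}$ ($s{\left(Z \right)} = \frac{4}{-2 - \left(50 + 4 Z Z\right)} = \frac{4}{-2 - \left(50 + 4 Z^{2}\right)} = \frac{4}{-52 - 4 Z^{2}}$)
$T{\left(h \right)} = -41 + h$ ($T{\left(h \right)} = \left(-59 + h\right) + 18 = -41 + h$)
$\frac{s{\left(-174 \right)}}{49203} + \frac{T{\left(127 \right)}}{\left(-12579 - 6386\right) \left(15916 + 6903\right)} = \frac{\left(-1\right) \frac{1}{13 + \left(-174\right)^{2}}}{49203} + \frac{-41 + 127}{\left(-12579 - 6386\right) \left(15916 + 6903\right)} = - \frac{1}{13 + 30276} \cdot \frac{1}{49203} + \frac{86}{\left(-18965\right) 22819} = - \frac{1}{30289} \cdot \frac{1}{49203} + \frac{86}{-432762335} = \left(-1\right) \frac{1}{30289} \cdot \frac{1}{49203} + 86 \left(- \frac{1}{432762335}\right) = \left(- \frac{1}{30289}\right) \frac{1}{49203} - \frac{86}{432762335} = - \frac{1}{1490309667} - \frac{86}{432762335} = - \frac{128599393697}{644949891363992445}$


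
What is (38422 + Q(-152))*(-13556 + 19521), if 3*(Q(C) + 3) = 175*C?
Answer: 528839005/3 ≈ 1.7628e+8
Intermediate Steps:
Q(C) = -3 + 175*C/3 (Q(C) = -3 + (175*C)/3 = -3 + 175*C/3)
(38422 + Q(-152))*(-13556 + 19521) = (38422 + (-3 + (175/3)*(-152)))*(-13556 + 19521) = (38422 + (-3 - 26600/3))*5965 = (38422 - 26609/3)*5965 = (88657/3)*5965 = 528839005/3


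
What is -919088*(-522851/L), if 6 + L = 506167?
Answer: 480546079888/506161 ≈ 9.4939e+5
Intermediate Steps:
L = 506161 (L = -6 + 506167 = 506161)
-919088*(-522851/L) = -919088/(506161/(-522851)) = -919088/(506161*(-1/522851)) = -919088/(-506161/522851) = -919088*(-522851/506161) = 480546079888/506161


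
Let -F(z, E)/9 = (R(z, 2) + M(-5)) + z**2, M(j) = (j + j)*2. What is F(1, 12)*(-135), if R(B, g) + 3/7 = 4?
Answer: -131220/7 ≈ -18746.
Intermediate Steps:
R(B, g) = 25/7 (R(B, g) = -3/7 + 4 = 25/7)
M(j) = 4*j (M(j) = (2*j)*2 = 4*j)
F(z, E) = 1035/7 - 9*z**2 (F(z, E) = -9*((25/7 + 4*(-5)) + z**2) = -9*((25/7 - 20) + z**2) = -9*(-115/7 + z**2) = 1035/7 - 9*z**2)
F(1, 12)*(-135) = (1035/7 - 9*1**2)*(-135) = (1035/7 - 9*1)*(-135) = (1035/7 - 9)*(-135) = (972/7)*(-135) = -131220/7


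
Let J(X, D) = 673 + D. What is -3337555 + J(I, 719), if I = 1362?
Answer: -3336163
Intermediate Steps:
-3337555 + J(I, 719) = -3337555 + (673 + 719) = -3337555 + 1392 = -3336163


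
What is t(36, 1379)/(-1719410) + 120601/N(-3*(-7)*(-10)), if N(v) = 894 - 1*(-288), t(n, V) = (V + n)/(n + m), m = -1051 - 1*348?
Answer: 14131758916318/138504149553 ≈ 102.03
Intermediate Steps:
m = -1399 (m = -1051 - 348 = -1399)
t(n, V) = (V + n)/(-1399 + n) (t(n, V) = (V + n)/(n - 1399) = (V + n)/(-1399 + n))
N(v) = 1182 (N(v) = 894 + 288 = 1182)
t(36, 1379)/(-1719410) + 120601/N(-3*(-7)*(-10)) = ((1379 + 36)/(-1399 + 36))/(-1719410) + 120601/1182 = (1415/(-1363))*(-1/1719410) + 120601*(1/1182) = -1/1363*1415*(-1/1719410) + 120601/1182 = -1415/1363*(-1/1719410) + 120601/1182 = 283/468711166 + 120601/1182 = 14131758916318/138504149553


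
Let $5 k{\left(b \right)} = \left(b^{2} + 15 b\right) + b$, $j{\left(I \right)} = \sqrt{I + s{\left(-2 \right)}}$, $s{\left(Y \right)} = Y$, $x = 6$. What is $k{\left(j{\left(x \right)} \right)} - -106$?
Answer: $\frac{566}{5} \approx 113.2$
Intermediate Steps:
$j{\left(I \right)} = \sqrt{-2 + I}$ ($j{\left(I \right)} = \sqrt{I - 2} = \sqrt{-2 + I}$)
$k{\left(b \right)} = \frac{b^{2}}{5} + \frac{16 b}{5}$ ($k{\left(b \right)} = \frac{\left(b^{2} + 15 b\right) + b}{5} = \frac{b^{2} + 16 b}{5} = \frac{b^{2}}{5} + \frac{16 b}{5}$)
$k{\left(j{\left(x \right)} \right)} - -106 = \frac{\sqrt{-2 + 6} \left(16 + \sqrt{-2 + 6}\right)}{5} - -106 = \frac{\sqrt{4} \left(16 + \sqrt{4}\right)}{5} + 106 = \frac{1}{5} \cdot 2 \left(16 + 2\right) + 106 = \frac{1}{5} \cdot 2 \cdot 18 + 106 = \frac{36}{5} + 106 = \frac{566}{5}$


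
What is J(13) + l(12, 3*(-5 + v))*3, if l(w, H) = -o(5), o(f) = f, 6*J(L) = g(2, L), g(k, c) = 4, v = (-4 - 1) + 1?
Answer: -43/3 ≈ -14.333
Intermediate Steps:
v = -4 (v = -5 + 1 = -4)
J(L) = ⅔ (J(L) = (⅙)*4 = ⅔)
l(w, H) = -5 (l(w, H) = -1*5 = -5)
J(13) + l(12, 3*(-5 + v))*3 = ⅔ - 5*3 = ⅔ - 15 = -43/3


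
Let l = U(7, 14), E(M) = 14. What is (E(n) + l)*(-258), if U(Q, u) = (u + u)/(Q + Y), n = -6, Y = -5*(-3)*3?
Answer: -48762/13 ≈ -3750.9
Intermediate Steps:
Y = 45 (Y = 15*3 = 45)
U(Q, u) = 2*u/(45 + Q) (U(Q, u) = (u + u)/(Q + 45) = (2*u)/(45 + Q) = 2*u/(45 + Q))
l = 7/13 (l = 2*14/(45 + 7) = 2*14/52 = 2*14*(1/52) = 7/13 ≈ 0.53846)
(E(n) + l)*(-258) = (14 + 7/13)*(-258) = (189/13)*(-258) = -48762/13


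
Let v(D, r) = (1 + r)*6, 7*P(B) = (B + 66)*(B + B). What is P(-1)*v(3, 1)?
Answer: -1560/7 ≈ -222.86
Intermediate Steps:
P(B) = 2*B*(66 + B)/7 (P(B) = ((B + 66)*(B + B))/7 = ((66 + B)*(2*B))/7 = (2*B*(66 + B))/7 = 2*B*(66 + B)/7)
v(D, r) = 6 + 6*r
P(-1)*v(3, 1) = ((2/7)*(-1)*(66 - 1))*(6 + 6*1) = ((2/7)*(-1)*65)*(6 + 6) = -130/7*12 = -1560/7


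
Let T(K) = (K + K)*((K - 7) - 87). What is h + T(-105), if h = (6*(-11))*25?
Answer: 40140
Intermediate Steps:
h = -1650 (h = -66*25 = -1650)
T(K) = 2*K*(-94 + K) (T(K) = (2*K)*((-7 + K) - 87) = (2*K)*(-94 + K) = 2*K*(-94 + K))
h + T(-105) = -1650 + 2*(-105)*(-94 - 105) = -1650 + 2*(-105)*(-199) = -1650 + 41790 = 40140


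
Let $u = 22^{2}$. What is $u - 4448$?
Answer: $-3964$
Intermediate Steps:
$u = 484$
$u - 4448 = 484 - 4448 = -3964$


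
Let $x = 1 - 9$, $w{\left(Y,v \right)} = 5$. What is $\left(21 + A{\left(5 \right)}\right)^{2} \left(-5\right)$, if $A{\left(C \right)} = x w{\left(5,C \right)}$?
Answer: $-1805$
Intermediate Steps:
$x = -8$ ($x = 1 - 9 = -8$)
$A{\left(C \right)} = -40$ ($A{\left(C \right)} = \left(-8\right) 5 = -40$)
$\left(21 + A{\left(5 \right)}\right)^{2} \left(-5\right) = \left(21 - 40\right)^{2} \left(-5\right) = \left(-19\right)^{2} \left(-5\right) = 361 \left(-5\right) = -1805$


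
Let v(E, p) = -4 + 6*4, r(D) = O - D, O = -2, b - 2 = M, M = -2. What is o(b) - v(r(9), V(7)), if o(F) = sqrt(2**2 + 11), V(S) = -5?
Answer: -20 + sqrt(15) ≈ -16.127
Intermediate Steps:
b = 0 (b = 2 - 2 = 0)
r(D) = -2 - D
v(E, p) = 20 (v(E, p) = -4 + 24 = 20)
o(F) = sqrt(15) (o(F) = sqrt(4 + 11) = sqrt(15))
o(b) - v(r(9), V(7)) = sqrt(15) - 1*20 = sqrt(15) - 20 = -20 + sqrt(15)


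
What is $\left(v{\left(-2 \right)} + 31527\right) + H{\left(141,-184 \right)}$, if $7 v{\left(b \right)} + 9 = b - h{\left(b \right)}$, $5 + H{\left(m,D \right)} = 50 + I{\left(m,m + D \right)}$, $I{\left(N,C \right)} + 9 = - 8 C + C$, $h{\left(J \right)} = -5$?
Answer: $\frac{223042}{7} \approx 31863.0$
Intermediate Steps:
$I{\left(N,C \right)} = -9 - 7 C$ ($I{\left(N,C \right)} = -9 + \left(- 8 C + C\right) = -9 - 7 C$)
$H{\left(m,D \right)} = 36 - 7 D - 7 m$ ($H{\left(m,D \right)} = -5 + \left(50 - \left(9 + 7 \left(m + D\right)\right)\right) = -5 + \left(50 - \left(9 + 7 \left(D + m\right)\right)\right) = -5 - \left(-41 + 7 D + 7 m\right) = 36 - 7 D - 7 m$)
$v{\left(b \right)} = - \frac{4}{7} + \frac{b}{7}$ ($v{\left(b \right)} = - \frac{9}{7} + \frac{b - -5}{7} = - \frac{9}{7} + \frac{b + 5}{7} = - \frac{9}{7} + \frac{5 + b}{7} = - \frac{9}{7} + \left(\frac{5}{7} + \frac{b}{7}\right) = - \frac{4}{7} + \frac{b}{7}$)
$\left(v{\left(-2 \right)} + 31527\right) + H{\left(141,-184 \right)} = \left(\left(- \frac{4}{7} + \frac{1}{7} \left(-2\right)\right) + 31527\right) - -337 = \left(\left(- \frac{4}{7} - \frac{2}{7}\right) + 31527\right) + \left(36 + 1288 - 987\right) = \left(- \frac{6}{7} + 31527\right) + 337 = \frac{220683}{7} + 337 = \frac{223042}{7}$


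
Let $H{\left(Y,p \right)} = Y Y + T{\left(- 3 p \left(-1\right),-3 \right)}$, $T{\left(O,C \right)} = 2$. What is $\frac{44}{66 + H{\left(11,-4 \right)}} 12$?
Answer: $\frac{176}{63} \approx 2.7937$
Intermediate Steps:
$H{\left(Y,p \right)} = 2 + Y^{2}$ ($H{\left(Y,p \right)} = Y Y + 2 = Y^{2} + 2 = 2 + Y^{2}$)
$\frac{44}{66 + H{\left(11,-4 \right)}} 12 = \frac{44}{66 + \left(2 + 11^{2}\right)} 12 = \frac{44}{66 + \left(2 + 121\right)} 12 = \frac{44}{66 + 123} \cdot 12 = \frac{44}{189} \cdot 12 = \frac{176}{63}$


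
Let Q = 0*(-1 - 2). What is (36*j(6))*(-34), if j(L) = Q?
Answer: 0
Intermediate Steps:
Q = 0 (Q = 0*(-3) = 0)
j(L) = 0
(36*j(6))*(-34) = (36*0)*(-34) = 0*(-34) = 0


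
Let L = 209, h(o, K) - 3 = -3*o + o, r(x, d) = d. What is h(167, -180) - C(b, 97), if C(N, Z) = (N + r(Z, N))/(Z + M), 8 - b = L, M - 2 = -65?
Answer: -5426/17 ≈ -319.18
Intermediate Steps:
h(o, K) = 3 - 2*o (h(o, K) = 3 + (-3*o + o) = 3 - 2*o)
M = -63 (M = 2 - 65 = -63)
b = -201 (b = 8 - 1*209 = 8 - 209 = -201)
C(N, Z) = 2*N/(-63 + Z) (C(N, Z) = (N + N)/(Z - 63) = (2*N)/(-63 + Z) = 2*N/(-63 + Z))
h(167, -180) - C(b, 97) = (3 - 2*167) - 2*(-201)/(-63 + 97) = (3 - 334) - 2*(-201)/34 = -331 - 2*(-201)/34 = -331 - 1*(-201/17) = -331 + 201/17 = -5426/17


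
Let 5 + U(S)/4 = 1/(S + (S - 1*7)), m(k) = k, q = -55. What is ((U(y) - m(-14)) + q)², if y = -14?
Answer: 4575321/1225 ≈ 3735.0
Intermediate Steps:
U(S) = -20 + 4/(-7 + 2*S) (U(S) = -20 + 4/(S + (S - 1*7)) = -20 + 4/(S + (S - 7)) = -20 + 4/(S + (-7 + S)) = -20 + 4/(-7 + 2*S))
((U(y) - m(-14)) + q)² = ((8*(18 - 5*(-14))/(-7 + 2*(-14)) - 1*(-14)) - 55)² = ((8*(18 + 70)/(-7 - 28) + 14) - 55)² = ((8*88/(-35) + 14) - 55)² = ((8*(-1/35)*88 + 14) - 55)² = ((-704/35 + 14) - 55)² = (-214/35 - 55)² = (-2139/35)² = 4575321/1225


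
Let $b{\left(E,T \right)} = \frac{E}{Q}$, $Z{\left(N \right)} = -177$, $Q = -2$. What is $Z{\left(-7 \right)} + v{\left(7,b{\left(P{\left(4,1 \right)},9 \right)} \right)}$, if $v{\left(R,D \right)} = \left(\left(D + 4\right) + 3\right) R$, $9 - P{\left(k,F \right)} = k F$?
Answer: $- \frac{291}{2} \approx -145.5$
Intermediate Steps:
$P{\left(k,F \right)} = 9 - F k$ ($P{\left(k,F \right)} = 9 - k F = 9 - F k$)
$b{\left(E,T \right)} = - \frac{E}{2}$ ($b{\left(E,T \right)} = \frac{E}{-2} = E \left(- \frac{1}{2}\right) = - \frac{E}{2}$)
$v{\left(R,D \right)} = R \left(7 + D\right)$ ($v{\left(R,D \right)} = \left(\left(4 + D\right) + 3\right) R = \left(7 + D\right) R = R \left(7 + D\right)$)
$Z{\left(-7 \right)} + v{\left(7,b{\left(P{\left(4,1 \right)},9 \right)} \right)} = -177 + 7 \left(7 - \frac{9 - 1 \cdot 4}{2}\right) = -177 + 7 \left(7 - \frac{9 - 4}{2}\right) = -177 + 7 \left(7 - \frac{5}{2}\right) = -177 + 7 \cdot \frac{9}{2} = -177 + \frac{63}{2} = - \frac{291}{2}$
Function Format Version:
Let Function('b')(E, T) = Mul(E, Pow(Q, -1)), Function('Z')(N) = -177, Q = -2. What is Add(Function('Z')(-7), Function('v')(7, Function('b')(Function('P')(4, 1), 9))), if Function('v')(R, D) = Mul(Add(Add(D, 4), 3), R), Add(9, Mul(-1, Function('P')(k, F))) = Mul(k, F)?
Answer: Rational(-291, 2) ≈ -145.50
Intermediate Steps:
Function('P')(k, F) = Add(9, Mul(-1, F, k)) (Function('P')(k, F) = Add(9, Mul(-1, Mul(k, F))) = Add(9, Mul(-1, Mul(F, k))) = Add(9, Mul(-1, F, k)))
Function('b')(E, T) = Mul(Rational(-1, 2), E) (Function('b')(E, T) = Mul(E, Pow(-2, -1)) = Mul(E, Rational(-1, 2)) = Mul(Rational(-1, 2), E))
Function('v')(R, D) = Mul(R, Add(7, D)) (Function('v')(R, D) = Mul(Add(Add(4, D), 3), R) = Mul(Add(7, D), R) = Mul(R, Add(7, D)))
Add(Function('Z')(-7), Function('v')(7, Function('b')(Function('P')(4, 1), 9))) = Add(-177, Mul(7, Add(7, Mul(Rational(-1, 2), Add(9, Mul(-1, 1, 4)))))) = Add(-177, Mul(7, Add(7, Mul(Rational(-1, 2), Add(9, -4))))) = Add(-177, Mul(7, Add(7, Mul(Rational(-1, 2), 5)))) = Add(-177, Mul(7, Add(7, Rational(-5, 2)))) = Add(-177, Mul(7, Rational(9, 2))) = Add(-177, Rational(63, 2)) = Rational(-291, 2)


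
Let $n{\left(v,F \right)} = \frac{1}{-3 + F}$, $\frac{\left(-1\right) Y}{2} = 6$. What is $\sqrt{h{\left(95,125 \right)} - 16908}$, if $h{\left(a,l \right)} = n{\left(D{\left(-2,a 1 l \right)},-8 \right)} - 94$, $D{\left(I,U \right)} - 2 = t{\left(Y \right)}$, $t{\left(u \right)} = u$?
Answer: $\frac{i \sqrt{2057253}}{11} \approx 130.39 i$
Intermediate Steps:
$Y = -12$ ($Y = \left(-2\right) 6 = -12$)
$D{\left(I,U \right)} = -10$ ($D{\left(I,U \right)} = 2 - 12 = -10$)
$h{\left(a,l \right)} = - \frac{1035}{11}$ ($h{\left(a,l \right)} = \frac{1}{-3 - 8} - 94 = \frac{1}{-11} - 94 = - \frac{1}{11} - 94 = - \frac{1035}{11}$)
$\sqrt{h{\left(95,125 \right)} - 16908} = \sqrt{- \frac{1035}{11} - 16908} = \sqrt{- \frac{187023}{11}} = \frac{i \sqrt{2057253}}{11}$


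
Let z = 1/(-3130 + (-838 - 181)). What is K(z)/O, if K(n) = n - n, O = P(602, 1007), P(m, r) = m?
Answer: 0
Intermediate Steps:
O = 602
z = -1/4149 (z = 1/(-3130 - 1019) = 1/(-4149) = -1/4149 ≈ -0.00024102)
K(n) = 0
K(z)/O = 0/602 = 0*(1/602) = 0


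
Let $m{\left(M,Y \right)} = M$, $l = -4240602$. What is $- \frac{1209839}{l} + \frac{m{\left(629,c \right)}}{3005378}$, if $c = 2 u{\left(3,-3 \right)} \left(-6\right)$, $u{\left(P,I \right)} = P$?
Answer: $\frac{909672713200}{3186152989389} \approx 0.28551$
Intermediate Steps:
$c = -36$ ($c = 2 \cdot 3 \left(-6\right) = 6 \left(-6\right) = -36$)
$- \frac{1209839}{l} + \frac{m{\left(629,c \right)}}{3005378} = - \frac{1209839}{-4240602} + \frac{629}{3005378} = \left(-1209839\right) \left(- \frac{1}{4240602}\right) + 629 \cdot \frac{1}{3005378} = \frac{1209839}{4240602} + \frac{629}{3005378} = \frac{909672713200}{3186152989389}$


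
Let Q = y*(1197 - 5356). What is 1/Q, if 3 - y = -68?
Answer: -1/295289 ≈ -3.3865e-6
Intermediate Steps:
y = 71 (y = 3 - 1*(-68) = 3 + 68 = 71)
Q = -295289 (Q = 71*(1197 - 5356) = 71*(-4159) = -295289)
1/Q = 1/(-295289) = -1/295289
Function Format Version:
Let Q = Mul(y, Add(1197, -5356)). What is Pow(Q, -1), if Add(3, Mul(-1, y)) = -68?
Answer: Rational(-1, 295289) ≈ -3.3865e-6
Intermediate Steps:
y = 71 (y = Add(3, Mul(-1, -68)) = Add(3, 68) = 71)
Q = -295289 (Q = Mul(71, Add(1197, -5356)) = Mul(71, -4159) = -295289)
Pow(Q, -1) = Pow(-295289, -1) = Rational(-1, 295289)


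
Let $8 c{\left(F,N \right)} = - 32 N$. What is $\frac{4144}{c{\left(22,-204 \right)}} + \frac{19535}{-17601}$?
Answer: $\frac{1187458}{299217} \approx 3.9686$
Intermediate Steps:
$c{\left(F,N \right)} = - 4 N$ ($c{\left(F,N \right)} = \frac{\left(-32\right) N}{8} = - 4 N$)
$\frac{4144}{c{\left(22,-204 \right)}} + \frac{19535}{-17601} = \frac{4144}{\left(-4\right) \left(-204\right)} + \frac{19535}{-17601} = \frac{4144}{816} + 19535 \left(- \frac{1}{17601}\right) = 4144 \cdot \frac{1}{816} - \frac{19535}{17601} = \frac{259}{51} - \frac{19535}{17601} = \frac{1187458}{299217}$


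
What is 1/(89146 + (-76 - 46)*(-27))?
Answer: 1/92440 ≈ 1.0818e-5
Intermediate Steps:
1/(89146 + (-76 - 46)*(-27)) = 1/(89146 - 122*(-27)) = 1/(89146 + 3294) = 1/92440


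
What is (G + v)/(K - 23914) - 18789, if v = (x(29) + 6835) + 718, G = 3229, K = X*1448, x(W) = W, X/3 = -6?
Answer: -939047453/49978 ≈ -18789.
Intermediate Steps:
X = -18 (X = 3*(-6) = -18)
K = -26064 (K = -18*1448 = -26064)
v = 7582 (v = (29 + 6835) + 718 = 6864 + 718 = 7582)
(G + v)/(K - 23914) - 18789 = (3229 + 7582)/(-26064 - 23914) - 18789 = 10811/(-49978) - 18789 = 10811*(-1/49978) - 18789 = -10811/49978 - 18789 = -939047453/49978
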